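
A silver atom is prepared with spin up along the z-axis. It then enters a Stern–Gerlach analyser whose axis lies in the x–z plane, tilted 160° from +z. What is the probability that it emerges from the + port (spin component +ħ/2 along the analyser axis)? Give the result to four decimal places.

0.0302

For spin-½, the probability of finding spin-up along an axis at angle θ to the initial spin direction is cos²(θ/2); spin-down is sin²(θ/2).
θ = 160°, so P = cos²(80°) ≈ 0.0302.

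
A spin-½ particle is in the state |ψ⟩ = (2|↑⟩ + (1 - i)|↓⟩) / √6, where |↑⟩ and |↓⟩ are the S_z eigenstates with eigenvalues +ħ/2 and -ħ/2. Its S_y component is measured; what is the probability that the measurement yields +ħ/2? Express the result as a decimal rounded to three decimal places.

0.167

|+y⟩ = (|↑⟩ + i|↓⟩)/√2, so ⟨+y|ψ⟩ = (1 - i) / (√2·√6).
P = |1 - i|² / 12 = 2/12.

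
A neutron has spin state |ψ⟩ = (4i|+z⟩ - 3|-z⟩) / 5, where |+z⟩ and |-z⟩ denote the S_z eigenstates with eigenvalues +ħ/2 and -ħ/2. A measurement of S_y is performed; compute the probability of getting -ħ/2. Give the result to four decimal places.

|-y⟩ = (|+z⟩ - i|-z⟩)/√2, so ⟨-y|ψ⟩ = (i) / (√2·5).
P = |i|² / 50 = 1/50.

0.0200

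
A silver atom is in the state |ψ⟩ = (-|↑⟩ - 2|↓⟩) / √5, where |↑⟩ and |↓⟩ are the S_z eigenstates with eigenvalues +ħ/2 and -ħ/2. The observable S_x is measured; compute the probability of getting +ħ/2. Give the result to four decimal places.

0.9000

|+x⟩ = (|↑⟩ + |↓⟩)/√2, so ⟨+x|ψ⟩ = (-3) / (√2·√5).
P = |-3|² / 10 = 9/10.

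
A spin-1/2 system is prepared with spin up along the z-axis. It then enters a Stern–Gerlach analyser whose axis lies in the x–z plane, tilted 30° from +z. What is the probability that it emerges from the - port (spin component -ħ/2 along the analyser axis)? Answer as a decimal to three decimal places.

For spin-½, the probability of finding spin-up along an axis at angle θ to the initial spin direction is cos²(θ/2); spin-down is sin²(θ/2).
θ = 30°, so P = sin²(15°) ≈ 0.067.

0.067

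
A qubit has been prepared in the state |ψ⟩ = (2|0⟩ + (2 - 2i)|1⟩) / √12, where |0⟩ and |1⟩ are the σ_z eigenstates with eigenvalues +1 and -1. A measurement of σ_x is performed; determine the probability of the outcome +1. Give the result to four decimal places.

|+x⟩ = (|0⟩ + |1⟩)/√2, so ⟨+x|ψ⟩ = (4 - 2i) / (√2·√12).
P = |4 - 2i|² / 24 = 20/24.

0.8333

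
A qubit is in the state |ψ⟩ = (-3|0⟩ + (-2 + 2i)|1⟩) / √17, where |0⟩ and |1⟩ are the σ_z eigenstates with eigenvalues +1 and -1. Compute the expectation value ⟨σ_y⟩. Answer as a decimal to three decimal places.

⟨σ_y⟩ = 2 Im(a* b)/(|a|²+|b|²) with a = -3, b = (-2 + 2i).
a* b = (6 - 6i), so ⟨σ_y⟩ = -12/17.

-0.706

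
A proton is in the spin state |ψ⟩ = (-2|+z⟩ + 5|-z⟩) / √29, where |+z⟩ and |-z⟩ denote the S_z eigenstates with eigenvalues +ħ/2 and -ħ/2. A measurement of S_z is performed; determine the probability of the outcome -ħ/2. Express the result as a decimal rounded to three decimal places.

0.862

The -ħ/2 outcome corresponds to |-z⟩. Its amplitude in |ψ⟩ is 5/√29.
P = |5|² / 29 = 25/29.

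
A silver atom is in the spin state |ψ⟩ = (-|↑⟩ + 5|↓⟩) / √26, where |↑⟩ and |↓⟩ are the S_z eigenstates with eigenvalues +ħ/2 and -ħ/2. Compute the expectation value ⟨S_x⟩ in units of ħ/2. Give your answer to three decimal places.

⟨σ_x⟩ = 2 Re(a* b)/(|a|²+|b|²) with a = -1, b = 5.
a* b = -5, so ⟨σ_x⟩ = -10/26.
⟨S_x⟩ = (ħ/2)·⟨σ_x⟩.

-0.385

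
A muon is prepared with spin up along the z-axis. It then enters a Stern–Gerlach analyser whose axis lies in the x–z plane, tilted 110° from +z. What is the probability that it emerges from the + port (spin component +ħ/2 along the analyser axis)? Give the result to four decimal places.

For spin-½, the probability of finding spin-up along an axis at angle θ to the initial spin direction is cos²(θ/2); spin-down is sin²(θ/2).
θ = 110°, so P = cos²(55°) ≈ 0.3290.

0.3290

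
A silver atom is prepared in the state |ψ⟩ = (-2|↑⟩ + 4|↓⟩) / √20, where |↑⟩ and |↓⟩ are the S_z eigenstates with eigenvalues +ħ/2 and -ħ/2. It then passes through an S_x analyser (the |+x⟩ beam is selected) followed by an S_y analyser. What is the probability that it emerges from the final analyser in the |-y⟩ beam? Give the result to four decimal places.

0.0500

First analyser (S_x): P(|+x⟩) = |⟨+x|ψ⟩|² = 4/40.
After stage 1 the state is |+x⟩; P(|-y⟩) = |⟨-y|+x⟩|² = 1/2.
Joint probability = 4/40 × 1/2 = 0.0500.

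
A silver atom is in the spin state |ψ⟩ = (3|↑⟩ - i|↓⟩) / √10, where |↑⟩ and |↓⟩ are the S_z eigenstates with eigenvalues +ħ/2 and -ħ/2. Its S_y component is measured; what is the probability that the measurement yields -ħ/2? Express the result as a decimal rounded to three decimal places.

0.800

|-y⟩ = (|↑⟩ - i|↓⟩)/√2, so ⟨-y|ψ⟩ = (4) / (√2·√10).
P = |4|² / 20 = 16/20.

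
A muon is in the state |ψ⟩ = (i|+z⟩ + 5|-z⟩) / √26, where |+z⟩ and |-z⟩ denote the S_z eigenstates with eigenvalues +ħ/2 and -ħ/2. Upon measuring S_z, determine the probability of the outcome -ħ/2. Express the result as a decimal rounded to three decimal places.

The -ħ/2 outcome corresponds to |-z⟩. Its amplitude in |ψ⟩ is 5/√26.
P = |5|² / 26 = 25/26.

0.962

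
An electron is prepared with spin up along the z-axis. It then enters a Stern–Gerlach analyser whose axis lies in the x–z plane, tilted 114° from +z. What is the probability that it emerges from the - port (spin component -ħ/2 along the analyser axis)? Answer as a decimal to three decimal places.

For spin-½, the probability of finding spin-up along an axis at angle θ to the initial spin direction is cos²(θ/2); spin-down is sin²(θ/2).
θ = 114°, so P = sin²(57°) ≈ 0.703.

0.703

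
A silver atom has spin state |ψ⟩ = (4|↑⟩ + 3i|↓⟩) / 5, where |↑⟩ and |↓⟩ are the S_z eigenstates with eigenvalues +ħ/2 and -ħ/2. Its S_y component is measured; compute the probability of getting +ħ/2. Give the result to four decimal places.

|+y⟩ = (|↑⟩ + i|↓⟩)/√2, so ⟨+y|ψ⟩ = (7) / (√2·5).
P = |7|² / 50 = 49/50.

0.9800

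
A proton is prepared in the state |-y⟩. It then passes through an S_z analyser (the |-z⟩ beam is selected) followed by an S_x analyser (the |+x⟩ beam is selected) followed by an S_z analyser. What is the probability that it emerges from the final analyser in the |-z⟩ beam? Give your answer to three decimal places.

0.125

First analyser (S_z): from |-y⟩, P(|-z⟩) = 1/2.
After stage 1 the state is |-z⟩; P(|+x⟩) = |⟨+x|-z⟩|² = 1/2.
After stage 2 the state is |+x⟩; P(|-z⟩) = |⟨-z|+x⟩|² = 1/2.
Joint probability = 1/2 × 1/2 × 1/2 = 0.125.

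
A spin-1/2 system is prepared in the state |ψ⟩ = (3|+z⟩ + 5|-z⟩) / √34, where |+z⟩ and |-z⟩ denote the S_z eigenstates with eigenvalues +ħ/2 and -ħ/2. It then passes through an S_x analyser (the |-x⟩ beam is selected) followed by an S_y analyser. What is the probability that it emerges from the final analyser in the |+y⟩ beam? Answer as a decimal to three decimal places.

0.029

First analyser (S_x): P(|-x⟩) = |⟨-x|ψ⟩|² = 4/68.
After stage 1 the state is |-x⟩; P(|+y⟩) = |⟨+y|-x⟩|² = 1/2.
Joint probability = 4/68 × 1/2 = 0.029.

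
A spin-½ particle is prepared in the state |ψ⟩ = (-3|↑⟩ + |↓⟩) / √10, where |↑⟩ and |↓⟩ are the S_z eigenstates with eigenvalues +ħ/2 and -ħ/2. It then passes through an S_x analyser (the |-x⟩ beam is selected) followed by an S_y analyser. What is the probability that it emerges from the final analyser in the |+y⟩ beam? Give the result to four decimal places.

First analyser (S_x): P(|-x⟩) = |⟨-x|ψ⟩|² = 16/20.
After stage 1 the state is |-x⟩; P(|+y⟩) = |⟨+y|-x⟩|² = 1/2.
Joint probability = 16/20 × 1/2 = 0.4000.

0.4000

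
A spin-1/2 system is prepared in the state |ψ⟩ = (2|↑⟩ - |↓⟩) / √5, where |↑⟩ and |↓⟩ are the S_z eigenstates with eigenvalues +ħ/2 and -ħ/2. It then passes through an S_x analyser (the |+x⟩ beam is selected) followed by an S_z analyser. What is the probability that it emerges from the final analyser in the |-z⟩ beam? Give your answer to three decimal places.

First analyser (S_x): P(|+x⟩) = |⟨+x|ψ⟩|² = 1/10.
After stage 1 the state is |+x⟩; P(|-z⟩) = |⟨-z|+x⟩|² = 1/2.
Joint probability = 1/10 × 1/2 = 0.050.

0.050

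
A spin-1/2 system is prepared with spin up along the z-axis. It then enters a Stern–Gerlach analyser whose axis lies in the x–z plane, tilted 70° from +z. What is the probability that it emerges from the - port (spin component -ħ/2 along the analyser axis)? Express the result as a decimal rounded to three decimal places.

0.329

For spin-½, the probability of finding spin-up along an axis at angle θ to the initial spin direction is cos²(θ/2); spin-down is sin²(θ/2).
θ = 70°, so P = sin²(35°) ≈ 0.329.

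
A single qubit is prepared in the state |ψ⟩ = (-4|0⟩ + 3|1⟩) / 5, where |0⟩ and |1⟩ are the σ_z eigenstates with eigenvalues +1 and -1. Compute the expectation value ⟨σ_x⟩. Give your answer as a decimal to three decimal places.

⟨σ_x⟩ = 2 Re(a* b)/(|a|²+|b|²) with a = -4, b = 3.
a* b = -12, so ⟨σ_x⟩ = -24/25.

-0.960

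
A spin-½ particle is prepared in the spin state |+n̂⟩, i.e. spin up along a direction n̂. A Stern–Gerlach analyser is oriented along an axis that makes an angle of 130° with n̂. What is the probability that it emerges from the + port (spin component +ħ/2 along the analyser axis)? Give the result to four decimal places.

0.1786

For spin-½, the probability of finding spin-up along an axis at angle θ to the initial spin direction is cos²(θ/2); spin-down is sin²(θ/2).
θ = 130°, so P = cos²(65°) ≈ 0.1786.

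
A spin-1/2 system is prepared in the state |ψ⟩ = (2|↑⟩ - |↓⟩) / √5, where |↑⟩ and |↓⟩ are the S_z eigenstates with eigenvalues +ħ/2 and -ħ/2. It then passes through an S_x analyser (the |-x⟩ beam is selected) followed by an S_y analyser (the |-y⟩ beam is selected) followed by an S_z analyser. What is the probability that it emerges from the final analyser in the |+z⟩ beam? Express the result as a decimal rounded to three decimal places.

First analyser (S_x): P(|-x⟩) = |⟨-x|ψ⟩|² = 9/10.
After stage 1 the state is |-x⟩; P(|-y⟩) = |⟨-y|-x⟩|² = 1/2.
After stage 2 the state is |-y⟩; P(|+z⟩) = |⟨+z|-y⟩|² = 1/2.
Joint probability = 9/10 × 1/2 × 1/2 = 0.225.

0.225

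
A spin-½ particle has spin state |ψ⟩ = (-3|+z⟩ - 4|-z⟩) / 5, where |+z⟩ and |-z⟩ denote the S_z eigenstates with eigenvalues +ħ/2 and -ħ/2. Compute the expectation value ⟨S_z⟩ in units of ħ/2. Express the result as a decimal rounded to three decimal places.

-0.280

⟨σ_z⟩ = |a|² - |b|² divided by |a|²+|b|², with a, b the |+z⟩, |-z⟩ amplitudes.
= (9 - 16)/25 = -7/25.
⟨S_z⟩ = (ħ/2)·⟨σ_z⟩.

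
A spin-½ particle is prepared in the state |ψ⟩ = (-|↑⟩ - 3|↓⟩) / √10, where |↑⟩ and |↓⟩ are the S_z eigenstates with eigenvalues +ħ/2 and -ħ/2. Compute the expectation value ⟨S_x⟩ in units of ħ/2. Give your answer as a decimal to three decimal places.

⟨σ_x⟩ = 2 Re(a* b)/(|a|²+|b|²) with a = -1, b = -3.
a* b = 3, so ⟨σ_x⟩ = 6/10.
⟨S_x⟩ = (ħ/2)·⟨σ_x⟩.

0.600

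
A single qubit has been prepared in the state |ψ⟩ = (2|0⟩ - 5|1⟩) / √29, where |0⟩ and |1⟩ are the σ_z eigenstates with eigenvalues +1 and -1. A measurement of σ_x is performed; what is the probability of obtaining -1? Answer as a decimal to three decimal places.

|-x⟩ = (|0⟩ - |1⟩)/√2, so ⟨-x|ψ⟩ = (7) / (√2·√29).
P = |7|² / 58 = 49/58.

0.845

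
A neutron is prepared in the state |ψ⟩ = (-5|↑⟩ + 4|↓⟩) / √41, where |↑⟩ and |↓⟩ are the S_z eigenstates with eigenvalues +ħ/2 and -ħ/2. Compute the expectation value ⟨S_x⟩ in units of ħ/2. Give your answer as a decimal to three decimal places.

⟨σ_x⟩ = 2 Re(a* b)/(|a|²+|b|²) with a = -5, b = 4.
a* b = -20, so ⟨σ_x⟩ = -40/41.
⟨S_x⟩ = (ħ/2)·⟨σ_x⟩.

-0.976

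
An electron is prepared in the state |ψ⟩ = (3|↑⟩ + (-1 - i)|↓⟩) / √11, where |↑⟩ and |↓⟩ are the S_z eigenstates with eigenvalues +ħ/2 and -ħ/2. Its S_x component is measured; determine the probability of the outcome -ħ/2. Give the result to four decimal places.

|-x⟩ = (|↑⟩ - |↓⟩)/√2, so ⟨-x|ψ⟩ = (4 + i) / (√2·√11).
P = |4 + i|² / 22 = 17/22.

0.7727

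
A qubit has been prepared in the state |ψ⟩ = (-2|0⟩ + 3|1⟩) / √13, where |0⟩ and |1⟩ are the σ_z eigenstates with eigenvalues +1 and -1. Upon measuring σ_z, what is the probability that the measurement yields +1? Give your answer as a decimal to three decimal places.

The +1 outcome corresponds to |0⟩. Its amplitude in |ψ⟩ is -2/√13.
P = |-2|² / 13 = 4/13.

0.308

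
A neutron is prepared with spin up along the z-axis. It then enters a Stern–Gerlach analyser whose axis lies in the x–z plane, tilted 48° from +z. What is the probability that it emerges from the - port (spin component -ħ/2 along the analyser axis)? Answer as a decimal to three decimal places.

0.165

For spin-½, the probability of finding spin-up along an axis at angle θ to the initial spin direction is cos²(θ/2); spin-down is sin²(θ/2).
θ = 48°, so P = sin²(24°) ≈ 0.165.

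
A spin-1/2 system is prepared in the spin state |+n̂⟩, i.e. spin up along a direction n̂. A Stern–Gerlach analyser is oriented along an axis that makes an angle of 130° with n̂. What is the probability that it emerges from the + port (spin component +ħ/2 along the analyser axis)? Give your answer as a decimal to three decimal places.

For spin-½, the probability of finding spin-up along an axis at angle θ to the initial spin direction is cos²(θ/2); spin-down is sin²(θ/2).
θ = 130°, so P = cos²(65°) ≈ 0.179.

0.179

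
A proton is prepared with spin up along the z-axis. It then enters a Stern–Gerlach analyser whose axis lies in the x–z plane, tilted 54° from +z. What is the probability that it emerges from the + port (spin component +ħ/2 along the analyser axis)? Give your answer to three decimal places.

For spin-½, the probability of finding spin-up along an axis at angle θ to the initial spin direction is cos²(θ/2); spin-down is sin²(θ/2).
θ = 54°, so P = cos²(27°) ≈ 0.794.

0.794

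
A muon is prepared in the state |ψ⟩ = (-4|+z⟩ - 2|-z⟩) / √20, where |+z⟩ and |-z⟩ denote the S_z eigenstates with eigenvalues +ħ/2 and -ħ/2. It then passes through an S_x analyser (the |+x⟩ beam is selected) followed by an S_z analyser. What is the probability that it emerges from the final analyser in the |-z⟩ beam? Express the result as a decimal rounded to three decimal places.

0.450

First analyser (S_x): P(|+x⟩) = |⟨+x|ψ⟩|² = 36/40.
After stage 1 the state is |+x⟩; P(|-z⟩) = |⟨-z|+x⟩|² = 1/2.
Joint probability = 36/40 × 1/2 = 0.450.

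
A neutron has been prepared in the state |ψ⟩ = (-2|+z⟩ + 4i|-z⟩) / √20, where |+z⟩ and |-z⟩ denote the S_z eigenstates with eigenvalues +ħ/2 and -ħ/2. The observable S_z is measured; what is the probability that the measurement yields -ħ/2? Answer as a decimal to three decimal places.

0.800

The -ħ/2 outcome corresponds to |-z⟩. Its amplitude in |ψ⟩ is 4i/√20.
P = |4i|² / 20 = 16/20.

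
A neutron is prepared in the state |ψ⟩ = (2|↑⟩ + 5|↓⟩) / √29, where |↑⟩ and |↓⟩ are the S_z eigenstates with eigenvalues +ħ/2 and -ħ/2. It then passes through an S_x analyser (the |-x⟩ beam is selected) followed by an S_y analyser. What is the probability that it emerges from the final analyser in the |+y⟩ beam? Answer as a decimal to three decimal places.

0.078

First analyser (S_x): P(|-x⟩) = |⟨-x|ψ⟩|² = 9/58.
After stage 1 the state is |-x⟩; P(|+y⟩) = |⟨+y|-x⟩|² = 1/2.
Joint probability = 9/58 × 1/2 = 0.078.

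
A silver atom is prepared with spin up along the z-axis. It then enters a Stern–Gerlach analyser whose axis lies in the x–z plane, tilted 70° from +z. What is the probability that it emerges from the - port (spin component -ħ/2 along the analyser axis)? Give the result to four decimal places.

0.3290

For spin-½, the probability of finding spin-up along an axis at angle θ to the initial spin direction is cos²(θ/2); spin-down is sin²(θ/2).
θ = 70°, so P = sin²(35°) ≈ 0.3290.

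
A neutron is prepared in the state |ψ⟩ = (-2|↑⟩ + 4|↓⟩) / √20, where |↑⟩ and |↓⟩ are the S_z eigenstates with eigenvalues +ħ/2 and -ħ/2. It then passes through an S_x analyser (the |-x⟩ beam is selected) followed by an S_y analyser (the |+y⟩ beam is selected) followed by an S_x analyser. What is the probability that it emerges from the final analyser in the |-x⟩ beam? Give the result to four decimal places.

First analyser (S_x): P(|-x⟩) = |⟨-x|ψ⟩|² = 36/40.
After stage 1 the state is |-x⟩; P(|+y⟩) = |⟨+y|-x⟩|² = 1/2.
After stage 2 the state is |+y⟩; P(|-x⟩) = |⟨-x|+y⟩|² = 1/2.
Joint probability = 36/40 × 1/2 × 1/2 = 0.2250.

0.2250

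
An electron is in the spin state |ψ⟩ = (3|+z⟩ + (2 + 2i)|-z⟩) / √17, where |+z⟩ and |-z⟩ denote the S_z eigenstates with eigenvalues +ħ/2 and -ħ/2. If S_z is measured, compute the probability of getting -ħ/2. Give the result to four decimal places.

0.4706

The -ħ/2 outcome corresponds to |-z⟩. Its amplitude in |ψ⟩ is (2 + 2i)/√17.
P = |2 + 2i|² / 17 = 8/17.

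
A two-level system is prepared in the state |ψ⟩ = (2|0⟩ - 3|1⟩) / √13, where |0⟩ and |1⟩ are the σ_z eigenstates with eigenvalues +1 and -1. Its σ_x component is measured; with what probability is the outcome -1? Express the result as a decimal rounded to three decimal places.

|-x⟩ = (|0⟩ - |1⟩)/√2, so ⟨-x|ψ⟩ = (5) / (√2·√13).
P = |5|² / 26 = 25/26.

0.962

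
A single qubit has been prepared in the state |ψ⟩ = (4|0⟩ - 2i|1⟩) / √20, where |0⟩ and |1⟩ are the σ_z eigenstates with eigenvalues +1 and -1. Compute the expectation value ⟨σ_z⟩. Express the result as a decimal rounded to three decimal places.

⟨σ_z⟩ = |a|² - |b|² divided by |a|²+|b|², with a, b the |0⟩, |1⟩ amplitudes.
= (16 - 4)/20 = 12/20.

0.600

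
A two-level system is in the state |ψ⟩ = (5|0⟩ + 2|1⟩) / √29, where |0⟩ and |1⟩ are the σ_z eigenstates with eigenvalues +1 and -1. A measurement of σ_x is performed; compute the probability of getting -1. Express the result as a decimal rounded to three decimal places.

0.155

|-x⟩ = (|0⟩ - |1⟩)/√2, so ⟨-x|ψ⟩ = (3) / (√2·√29).
P = |3|² / 58 = 9/58.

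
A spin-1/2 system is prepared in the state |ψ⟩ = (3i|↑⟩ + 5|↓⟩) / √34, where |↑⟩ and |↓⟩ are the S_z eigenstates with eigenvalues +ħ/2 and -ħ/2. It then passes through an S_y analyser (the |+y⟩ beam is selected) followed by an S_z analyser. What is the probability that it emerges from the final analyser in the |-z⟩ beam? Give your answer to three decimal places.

First analyser (S_y): P(|+y⟩) = |⟨+y|ψ⟩|² = 4/68.
After stage 1 the state is |+y⟩; P(|-z⟩) = |⟨-z|+y⟩|² = 1/2.
Joint probability = 4/68 × 1/2 = 0.029.

0.029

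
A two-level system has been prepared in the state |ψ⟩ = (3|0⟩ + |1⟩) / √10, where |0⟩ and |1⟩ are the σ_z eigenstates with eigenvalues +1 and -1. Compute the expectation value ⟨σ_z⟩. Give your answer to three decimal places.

⟨σ_z⟩ = |a|² - |b|² divided by |a|²+|b|², with a, b the |0⟩, |1⟩ amplitudes.
= (9 - 1)/10 = 8/10.

0.800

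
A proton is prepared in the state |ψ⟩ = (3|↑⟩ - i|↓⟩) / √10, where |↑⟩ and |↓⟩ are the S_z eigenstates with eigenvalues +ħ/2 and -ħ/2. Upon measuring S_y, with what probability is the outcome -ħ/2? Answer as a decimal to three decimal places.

0.800

|-y⟩ = (|↑⟩ - i|↓⟩)/√2, so ⟨-y|ψ⟩ = (4) / (√2·√10).
P = |4|² / 20 = 16/20.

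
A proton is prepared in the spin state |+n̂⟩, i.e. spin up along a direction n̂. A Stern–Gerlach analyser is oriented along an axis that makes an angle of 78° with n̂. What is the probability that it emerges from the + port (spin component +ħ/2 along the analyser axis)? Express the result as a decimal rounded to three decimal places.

For spin-½, the probability of finding spin-up along an axis at angle θ to the initial spin direction is cos²(θ/2); spin-down is sin²(θ/2).
θ = 78°, so P = cos²(39°) ≈ 0.604.

0.604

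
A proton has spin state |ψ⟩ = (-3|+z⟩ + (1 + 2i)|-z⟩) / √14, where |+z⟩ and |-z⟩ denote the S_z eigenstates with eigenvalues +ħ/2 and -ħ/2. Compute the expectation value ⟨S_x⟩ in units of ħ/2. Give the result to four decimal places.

-0.4286

⟨σ_x⟩ = 2 Re(a* b)/(|a|²+|b|²) with a = -3, b = (1 + 2i).
a* b = (-3 - 6i), so ⟨σ_x⟩ = -6/14.
⟨S_x⟩ = (ħ/2)·⟨σ_x⟩.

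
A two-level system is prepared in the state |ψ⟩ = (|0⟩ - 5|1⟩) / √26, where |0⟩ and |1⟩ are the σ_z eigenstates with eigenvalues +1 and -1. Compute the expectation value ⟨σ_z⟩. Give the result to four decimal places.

⟨σ_z⟩ = |a|² - |b|² divided by |a|²+|b|², with a, b the |0⟩, |1⟩ amplitudes.
= (1 - 25)/26 = -24/26.

-0.9231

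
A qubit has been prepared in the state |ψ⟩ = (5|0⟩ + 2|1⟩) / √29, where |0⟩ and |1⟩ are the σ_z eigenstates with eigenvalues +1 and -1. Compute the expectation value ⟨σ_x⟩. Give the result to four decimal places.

0.6897

⟨σ_x⟩ = 2 Re(a* b)/(|a|²+|b|²) with a = 5, b = 2.
a* b = 10, so ⟨σ_x⟩ = 20/29.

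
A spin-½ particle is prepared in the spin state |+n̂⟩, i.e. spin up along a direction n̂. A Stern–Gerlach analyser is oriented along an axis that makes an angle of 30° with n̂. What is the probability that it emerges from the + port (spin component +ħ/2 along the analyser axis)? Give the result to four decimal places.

0.9330

For spin-½, the probability of finding spin-up along an axis at angle θ to the initial spin direction is cos²(θ/2); spin-down is sin²(θ/2).
θ = 30°, so P = cos²(15°) ≈ 0.9330.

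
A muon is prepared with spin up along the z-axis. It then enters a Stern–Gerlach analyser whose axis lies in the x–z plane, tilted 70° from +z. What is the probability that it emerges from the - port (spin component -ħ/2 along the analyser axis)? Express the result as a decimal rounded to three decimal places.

For spin-½, the probability of finding spin-up along an axis at angle θ to the initial spin direction is cos²(θ/2); spin-down is sin²(θ/2).
θ = 70°, so P = sin²(35°) ≈ 0.329.

0.329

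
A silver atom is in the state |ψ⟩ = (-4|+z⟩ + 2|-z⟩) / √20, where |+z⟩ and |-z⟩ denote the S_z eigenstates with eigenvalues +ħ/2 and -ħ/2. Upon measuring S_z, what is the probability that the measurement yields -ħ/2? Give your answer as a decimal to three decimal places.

0.200

The -ħ/2 outcome corresponds to |-z⟩. Its amplitude in |ψ⟩ is 2/√20.
P = |2|² / 20 = 4/20.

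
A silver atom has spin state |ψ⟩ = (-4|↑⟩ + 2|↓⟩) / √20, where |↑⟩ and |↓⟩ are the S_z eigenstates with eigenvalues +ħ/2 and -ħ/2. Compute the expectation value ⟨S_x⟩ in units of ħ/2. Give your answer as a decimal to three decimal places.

⟨σ_x⟩ = 2 Re(a* b)/(|a|²+|b|²) with a = -4, b = 2.
a* b = -8, so ⟨σ_x⟩ = -16/20.
⟨S_x⟩ = (ħ/2)·⟨σ_x⟩.

-0.800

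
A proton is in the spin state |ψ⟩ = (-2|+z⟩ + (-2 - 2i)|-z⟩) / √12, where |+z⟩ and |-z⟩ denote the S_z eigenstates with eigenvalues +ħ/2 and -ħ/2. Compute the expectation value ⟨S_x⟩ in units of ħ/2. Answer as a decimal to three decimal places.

0.667

⟨σ_x⟩ = 2 Re(a* b)/(|a|²+|b|²) with a = -2, b = (-2 - 2i).
a* b = (4 + 4i), so ⟨σ_x⟩ = 8/12.
⟨S_x⟩ = (ħ/2)·⟨σ_x⟩.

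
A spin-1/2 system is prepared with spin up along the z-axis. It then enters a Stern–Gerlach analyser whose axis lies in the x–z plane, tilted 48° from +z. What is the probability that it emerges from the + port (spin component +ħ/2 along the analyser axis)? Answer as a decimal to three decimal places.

For spin-½, the probability of finding spin-up along an axis at angle θ to the initial spin direction is cos²(θ/2); spin-down is sin²(θ/2).
θ = 48°, so P = cos²(24°) ≈ 0.835.

0.835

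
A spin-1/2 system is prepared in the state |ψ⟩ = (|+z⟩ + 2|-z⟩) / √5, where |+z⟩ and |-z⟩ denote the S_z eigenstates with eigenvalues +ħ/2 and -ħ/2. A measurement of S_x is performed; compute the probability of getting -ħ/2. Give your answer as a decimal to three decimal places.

|-x⟩ = (|+z⟩ - |-z⟩)/√2, so ⟨-x|ψ⟩ = (-1) / (√2·√5).
P = |-1|² / 10 = 1/10.

0.100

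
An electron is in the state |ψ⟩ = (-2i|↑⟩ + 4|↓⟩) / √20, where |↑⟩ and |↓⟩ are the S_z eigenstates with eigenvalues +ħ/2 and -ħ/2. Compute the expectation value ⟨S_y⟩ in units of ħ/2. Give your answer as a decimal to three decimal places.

⟨σ_y⟩ = 2 Im(a* b)/(|a|²+|b|²) with a = -2i, b = 4.
a* b = 8i, so ⟨σ_y⟩ = 16/20.
⟨S_y⟩ = (ħ/2)·⟨σ_y⟩.

0.800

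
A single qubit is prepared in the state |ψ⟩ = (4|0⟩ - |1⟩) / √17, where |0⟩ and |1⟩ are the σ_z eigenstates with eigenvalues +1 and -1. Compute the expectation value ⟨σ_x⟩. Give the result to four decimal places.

-0.4706

⟨σ_x⟩ = 2 Re(a* b)/(|a|²+|b|²) with a = 4, b = -1.
a* b = -4, so ⟨σ_x⟩ = -8/17.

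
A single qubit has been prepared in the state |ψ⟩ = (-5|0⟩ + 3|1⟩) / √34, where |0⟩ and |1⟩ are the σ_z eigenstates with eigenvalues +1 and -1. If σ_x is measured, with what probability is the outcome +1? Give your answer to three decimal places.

|+x⟩ = (|0⟩ + |1⟩)/√2, so ⟨+x|ψ⟩ = (-2) / (√2·√34).
P = |-2|² / 68 = 4/68.

0.059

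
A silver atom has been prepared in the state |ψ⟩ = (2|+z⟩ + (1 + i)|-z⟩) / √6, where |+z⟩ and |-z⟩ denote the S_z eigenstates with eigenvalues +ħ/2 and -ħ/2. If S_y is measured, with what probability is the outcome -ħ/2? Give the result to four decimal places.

0.1667

|-y⟩ = (|+z⟩ - i|-z⟩)/√2, so ⟨-y|ψ⟩ = (1 + i) / (√2·√6).
P = |1 + i|² / 12 = 2/12.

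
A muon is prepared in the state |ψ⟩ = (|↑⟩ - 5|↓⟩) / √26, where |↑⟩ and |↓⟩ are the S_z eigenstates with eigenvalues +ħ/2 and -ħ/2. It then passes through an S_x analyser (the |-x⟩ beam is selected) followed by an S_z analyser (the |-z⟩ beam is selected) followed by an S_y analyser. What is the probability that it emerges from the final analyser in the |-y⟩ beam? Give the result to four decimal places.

0.1731

First analyser (S_x): P(|-x⟩) = |⟨-x|ψ⟩|² = 36/52.
After stage 1 the state is |-x⟩; P(|-z⟩) = |⟨-z|-x⟩|² = 1/2.
After stage 2 the state is |-z⟩; P(|-y⟩) = |⟨-y|-z⟩|² = 1/2.
Joint probability = 36/52 × 1/2 × 1/2 = 0.1731.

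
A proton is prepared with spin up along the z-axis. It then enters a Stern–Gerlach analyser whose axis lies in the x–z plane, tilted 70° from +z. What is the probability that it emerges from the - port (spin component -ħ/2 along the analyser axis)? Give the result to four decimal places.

0.3290

For spin-½, the probability of finding spin-up along an axis at angle θ to the initial spin direction is cos²(θ/2); spin-down is sin²(θ/2).
θ = 70°, so P = sin²(35°) ≈ 0.3290.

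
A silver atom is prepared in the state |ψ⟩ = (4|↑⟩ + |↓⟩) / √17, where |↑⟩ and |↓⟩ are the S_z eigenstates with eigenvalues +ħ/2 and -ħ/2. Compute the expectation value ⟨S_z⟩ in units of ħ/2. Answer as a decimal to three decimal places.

0.882

⟨σ_z⟩ = |a|² - |b|² divided by |a|²+|b|², with a, b the |↑⟩, |↓⟩ amplitudes.
= (16 - 1)/17 = 15/17.
⟨S_z⟩ = (ħ/2)·⟨σ_z⟩.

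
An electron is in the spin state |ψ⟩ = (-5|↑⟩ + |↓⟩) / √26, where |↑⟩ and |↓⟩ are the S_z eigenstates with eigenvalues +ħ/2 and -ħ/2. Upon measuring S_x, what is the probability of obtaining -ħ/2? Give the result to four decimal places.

0.6923

|-x⟩ = (|↑⟩ - |↓⟩)/√2, so ⟨-x|ψ⟩ = (-6) / (√2·√26).
P = |-6|² / 52 = 36/52.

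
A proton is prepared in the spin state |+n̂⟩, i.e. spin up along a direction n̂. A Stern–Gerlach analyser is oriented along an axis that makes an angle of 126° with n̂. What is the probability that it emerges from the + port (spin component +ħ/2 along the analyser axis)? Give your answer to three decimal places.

0.206

For spin-½, the probability of finding spin-up along an axis at angle θ to the initial spin direction is cos²(θ/2); spin-down is sin²(θ/2).
θ = 126°, so P = cos²(63°) ≈ 0.206.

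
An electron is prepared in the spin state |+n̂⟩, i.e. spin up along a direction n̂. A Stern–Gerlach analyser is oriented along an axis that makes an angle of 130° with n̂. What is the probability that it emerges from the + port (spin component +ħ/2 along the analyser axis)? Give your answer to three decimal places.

For spin-½, the probability of finding spin-up along an axis at angle θ to the initial spin direction is cos²(θ/2); spin-down is sin²(θ/2).
θ = 130°, so P = cos²(65°) ≈ 0.179.

0.179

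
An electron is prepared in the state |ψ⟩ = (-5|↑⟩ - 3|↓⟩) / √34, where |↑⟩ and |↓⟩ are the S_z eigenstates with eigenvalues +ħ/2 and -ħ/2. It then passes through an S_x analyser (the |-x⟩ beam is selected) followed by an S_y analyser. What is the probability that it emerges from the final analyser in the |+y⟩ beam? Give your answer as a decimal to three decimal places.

First analyser (S_x): P(|-x⟩) = |⟨-x|ψ⟩|² = 4/68.
After stage 1 the state is |-x⟩; P(|+y⟩) = |⟨+y|-x⟩|² = 1/2.
Joint probability = 4/68 × 1/2 = 0.029.

0.029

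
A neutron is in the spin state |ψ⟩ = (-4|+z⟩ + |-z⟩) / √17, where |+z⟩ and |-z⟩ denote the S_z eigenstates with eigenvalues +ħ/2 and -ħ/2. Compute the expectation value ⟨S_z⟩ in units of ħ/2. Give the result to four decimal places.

0.8824

⟨σ_z⟩ = |a|² - |b|² divided by |a|²+|b|², with a, b the |+z⟩, |-z⟩ amplitudes.
= (16 - 1)/17 = 15/17.
⟨S_z⟩ = (ħ/2)·⟨σ_z⟩.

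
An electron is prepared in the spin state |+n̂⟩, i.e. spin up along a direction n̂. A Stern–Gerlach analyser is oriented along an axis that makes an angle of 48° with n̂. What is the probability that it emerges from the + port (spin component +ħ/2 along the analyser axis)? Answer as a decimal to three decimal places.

For spin-½, the probability of finding spin-up along an axis at angle θ to the initial spin direction is cos²(θ/2); spin-down is sin²(θ/2).
θ = 48°, so P = cos²(24°) ≈ 0.835.

0.835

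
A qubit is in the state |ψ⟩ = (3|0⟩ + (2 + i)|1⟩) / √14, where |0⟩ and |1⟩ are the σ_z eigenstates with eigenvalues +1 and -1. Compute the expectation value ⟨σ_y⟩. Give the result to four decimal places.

⟨σ_y⟩ = 2 Im(a* b)/(|a|²+|b|²) with a = 3, b = (2 + i).
a* b = (6 + 3i), so ⟨σ_y⟩ = 6/14.

0.4286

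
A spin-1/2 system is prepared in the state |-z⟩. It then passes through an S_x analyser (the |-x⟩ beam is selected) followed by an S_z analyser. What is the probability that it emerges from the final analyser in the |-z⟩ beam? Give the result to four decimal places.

0.2500

First analyser (S_x): from |-z⟩, P(|-x⟩) = 1/2.
After stage 1 the state is |-x⟩; P(|-z⟩) = |⟨-z|-x⟩|² = 1/2.
Joint probability = 1/2 × 1/2 = 0.2500.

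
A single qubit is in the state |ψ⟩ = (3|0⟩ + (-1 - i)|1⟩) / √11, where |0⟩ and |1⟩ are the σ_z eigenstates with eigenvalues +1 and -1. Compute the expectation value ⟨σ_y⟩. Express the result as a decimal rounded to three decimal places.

-0.545

⟨σ_y⟩ = 2 Im(a* b)/(|a|²+|b|²) with a = 3, b = (-1 - i).
a* b = (-3 - 3i), so ⟨σ_y⟩ = -6/11.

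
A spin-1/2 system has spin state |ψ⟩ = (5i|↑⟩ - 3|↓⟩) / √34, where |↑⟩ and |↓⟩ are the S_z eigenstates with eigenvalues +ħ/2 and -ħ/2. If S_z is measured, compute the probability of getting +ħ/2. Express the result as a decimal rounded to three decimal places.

0.735

The +ħ/2 outcome corresponds to |↑⟩. Its amplitude in |ψ⟩ is 5i/√34.
P = |5i|² / 34 = 25/34.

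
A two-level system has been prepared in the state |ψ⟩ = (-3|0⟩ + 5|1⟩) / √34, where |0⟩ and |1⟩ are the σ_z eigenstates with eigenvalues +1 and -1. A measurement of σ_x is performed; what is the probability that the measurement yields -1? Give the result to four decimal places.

|-x⟩ = (|0⟩ - |1⟩)/√2, so ⟨-x|ψ⟩ = (-8) / (√2·√34).
P = |-8|² / 68 = 64/68.

0.9412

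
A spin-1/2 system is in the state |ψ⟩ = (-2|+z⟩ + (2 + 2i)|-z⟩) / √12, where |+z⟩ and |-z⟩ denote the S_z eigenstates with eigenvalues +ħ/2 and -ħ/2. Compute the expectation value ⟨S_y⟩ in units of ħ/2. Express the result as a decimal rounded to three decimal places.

⟨σ_y⟩ = 2 Im(a* b)/(|a|²+|b|²) with a = -2, b = (2 + 2i).
a* b = (-4 - 4i), so ⟨σ_y⟩ = -8/12.
⟨S_y⟩ = (ħ/2)·⟨σ_y⟩.

-0.667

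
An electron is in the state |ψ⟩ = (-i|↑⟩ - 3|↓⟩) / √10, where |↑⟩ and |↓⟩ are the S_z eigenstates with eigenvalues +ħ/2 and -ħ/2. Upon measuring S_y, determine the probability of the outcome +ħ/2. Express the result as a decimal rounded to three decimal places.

0.200

|+y⟩ = (|↑⟩ + i|↓⟩)/√2, so ⟨+y|ψ⟩ = (2i) / (√2·√10).
P = |2i|² / 20 = 4/20.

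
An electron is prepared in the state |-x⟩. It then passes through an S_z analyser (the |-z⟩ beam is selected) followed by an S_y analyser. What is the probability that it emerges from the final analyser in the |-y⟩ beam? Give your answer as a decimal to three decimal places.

0.250

First analyser (S_z): from |-x⟩, P(|-z⟩) = 1/2.
After stage 1 the state is |-z⟩; P(|-y⟩) = |⟨-y|-z⟩|² = 1/2.
Joint probability = 1/2 × 1/2 = 0.250.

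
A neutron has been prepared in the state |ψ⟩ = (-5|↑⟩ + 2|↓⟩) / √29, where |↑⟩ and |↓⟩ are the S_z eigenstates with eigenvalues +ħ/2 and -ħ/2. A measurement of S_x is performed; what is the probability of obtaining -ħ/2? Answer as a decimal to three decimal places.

0.845

|-x⟩ = (|↑⟩ - |↓⟩)/√2, so ⟨-x|ψ⟩ = (-7) / (√2·√29).
P = |-7|² / 58 = 49/58.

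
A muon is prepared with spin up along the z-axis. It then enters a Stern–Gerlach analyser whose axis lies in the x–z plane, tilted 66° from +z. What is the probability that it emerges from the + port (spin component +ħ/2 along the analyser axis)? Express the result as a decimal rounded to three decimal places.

0.703

For spin-½, the probability of finding spin-up along an axis at angle θ to the initial spin direction is cos²(θ/2); spin-down is sin²(θ/2).
θ = 66°, so P = cos²(33°) ≈ 0.703.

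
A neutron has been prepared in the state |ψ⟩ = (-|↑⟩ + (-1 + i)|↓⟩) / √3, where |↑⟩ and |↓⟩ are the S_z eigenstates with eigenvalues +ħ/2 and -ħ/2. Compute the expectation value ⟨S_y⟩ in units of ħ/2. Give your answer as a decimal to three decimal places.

⟨σ_y⟩ = 2 Im(a* b)/(|a|²+|b|²) with a = -1, b = (-1 + i).
a* b = (1 - i), so ⟨σ_y⟩ = -2/3.
⟨S_y⟩ = (ħ/2)·⟨σ_y⟩.

-0.667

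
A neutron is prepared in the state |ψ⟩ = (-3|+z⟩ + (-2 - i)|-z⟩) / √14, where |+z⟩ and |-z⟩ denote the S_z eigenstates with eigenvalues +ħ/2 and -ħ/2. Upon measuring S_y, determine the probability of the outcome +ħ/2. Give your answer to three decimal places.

0.714

|+y⟩ = (|+z⟩ + i|-z⟩)/√2, so ⟨+y|ψ⟩ = (-4 + 2i) / (√2·√14).
P = |-4 + 2i|² / 28 = 20/28.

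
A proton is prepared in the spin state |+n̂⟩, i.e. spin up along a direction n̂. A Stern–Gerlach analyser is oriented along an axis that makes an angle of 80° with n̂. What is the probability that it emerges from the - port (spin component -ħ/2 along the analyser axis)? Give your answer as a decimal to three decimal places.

0.413

For spin-½, the probability of finding spin-up along an axis at angle θ to the initial spin direction is cos²(θ/2); spin-down is sin²(θ/2).
θ = 80°, so P = sin²(40°) ≈ 0.413.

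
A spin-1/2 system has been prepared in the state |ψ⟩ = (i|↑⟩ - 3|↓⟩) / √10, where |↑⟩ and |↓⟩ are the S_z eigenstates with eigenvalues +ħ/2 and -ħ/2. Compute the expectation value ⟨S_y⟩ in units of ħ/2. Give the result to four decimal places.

0.6000

⟨σ_y⟩ = 2 Im(a* b)/(|a|²+|b|²) with a = i, b = -3.
a* b = 3i, so ⟨σ_y⟩ = 6/10.
⟨S_y⟩ = (ħ/2)·⟨σ_y⟩.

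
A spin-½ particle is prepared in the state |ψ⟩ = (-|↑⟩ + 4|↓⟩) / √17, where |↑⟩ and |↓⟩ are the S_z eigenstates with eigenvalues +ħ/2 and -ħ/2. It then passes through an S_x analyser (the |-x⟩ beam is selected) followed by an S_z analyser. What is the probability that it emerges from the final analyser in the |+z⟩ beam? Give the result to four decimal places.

First analyser (S_x): P(|-x⟩) = |⟨-x|ψ⟩|² = 25/34.
After stage 1 the state is |-x⟩; P(|+z⟩) = |⟨+z|-x⟩|² = 1/2.
Joint probability = 25/34 × 1/2 = 0.3676.

0.3676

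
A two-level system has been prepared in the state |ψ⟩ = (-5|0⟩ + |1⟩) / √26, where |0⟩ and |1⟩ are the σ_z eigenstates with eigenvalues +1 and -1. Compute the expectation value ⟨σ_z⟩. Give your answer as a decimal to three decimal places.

⟨σ_z⟩ = |a|² - |b|² divided by |a|²+|b|², with a, b the |0⟩, |1⟩ amplitudes.
= (25 - 1)/26 = 24/26.

0.923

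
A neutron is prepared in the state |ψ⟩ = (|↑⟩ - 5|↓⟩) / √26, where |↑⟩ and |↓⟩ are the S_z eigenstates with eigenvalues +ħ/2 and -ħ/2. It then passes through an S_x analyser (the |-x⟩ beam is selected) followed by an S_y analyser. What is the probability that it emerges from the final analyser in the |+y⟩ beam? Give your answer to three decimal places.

0.346

First analyser (S_x): P(|-x⟩) = |⟨-x|ψ⟩|² = 36/52.
After stage 1 the state is |-x⟩; P(|+y⟩) = |⟨+y|-x⟩|² = 1/2.
Joint probability = 36/52 × 1/2 = 0.346.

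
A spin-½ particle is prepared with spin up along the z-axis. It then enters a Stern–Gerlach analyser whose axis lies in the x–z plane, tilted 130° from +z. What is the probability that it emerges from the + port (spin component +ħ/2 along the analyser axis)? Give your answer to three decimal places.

For spin-½, the probability of finding spin-up along an axis at angle θ to the initial spin direction is cos²(θ/2); spin-down is sin²(θ/2).
θ = 130°, so P = cos²(65°) ≈ 0.179.

0.179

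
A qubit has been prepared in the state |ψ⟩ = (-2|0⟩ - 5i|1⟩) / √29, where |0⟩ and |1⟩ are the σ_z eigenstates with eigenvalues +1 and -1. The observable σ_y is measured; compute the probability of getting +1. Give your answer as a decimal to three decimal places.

|+y⟩ = (|0⟩ + i|1⟩)/√2, so ⟨+y|ψ⟩ = (-7) / (√2·√29).
P = |-7|² / 58 = 49/58.

0.845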